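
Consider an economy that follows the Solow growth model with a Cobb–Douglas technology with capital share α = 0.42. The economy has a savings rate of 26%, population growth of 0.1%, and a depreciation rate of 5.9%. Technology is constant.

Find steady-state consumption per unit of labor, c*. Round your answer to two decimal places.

In steady state, investment equals break-even investment: s·k^α = (n + δ)·k.
Rearranging, k^(1−α) = s / (n + δ).
k^0.58 = 0.26 / (0.001 + 0.059) = 0.26 / 0.060 = 4.3333
k* = 4.3333^(1/0.58) ≈ 12.5304
y* = (k*)^α = 12.5304^0.42 ≈ 2.8916
c* = (1 − s)·y* = (1 − 0.26) × 2.8916 ≈ 2.1398

c* = 2.14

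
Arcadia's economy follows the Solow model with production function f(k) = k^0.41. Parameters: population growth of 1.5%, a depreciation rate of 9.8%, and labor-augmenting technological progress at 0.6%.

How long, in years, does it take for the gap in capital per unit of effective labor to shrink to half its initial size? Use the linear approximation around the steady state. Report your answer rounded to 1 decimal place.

about 9.9 years

Near the steady state the convergence rate is λ = (1 − α)(n + g + δ).
λ = (1 − 0.41) × 0.119 = 0.59 × 0.119 = 0.07021
Half-life = ln 2 / λ = 0.6931 / 0.07021 ≈ 9.87 years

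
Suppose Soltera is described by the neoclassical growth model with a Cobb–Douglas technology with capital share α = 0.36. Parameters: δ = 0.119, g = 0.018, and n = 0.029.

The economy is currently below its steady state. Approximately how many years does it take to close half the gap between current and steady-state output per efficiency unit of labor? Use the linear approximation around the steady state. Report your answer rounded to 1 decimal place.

t_½ ≈ 6.5 years

Near the steady state the convergence rate is λ = (1 − α)(n + g + δ).
λ = (1 − 0.36) × 0.166 = 0.64 × 0.166 = 0.10624
Half-life = ln 2 / λ = 0.6931 / 0.10624 ≈ 6.52 years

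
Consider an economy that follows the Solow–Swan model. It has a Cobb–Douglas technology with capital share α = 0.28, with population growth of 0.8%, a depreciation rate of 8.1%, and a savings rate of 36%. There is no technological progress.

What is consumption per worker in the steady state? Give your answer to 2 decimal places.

c* ≈ 1.10

Steady state requires s·f(k) = (n + δ)·k, i.e. s·k^α = (n + δ)·k.
Rearranging, k^(1−α) = s / (n + δ).
k^0.72 = 0.36 / (0.008 + 0.081) = 0.36 / 0.089 = 4.0449
k* = 4.0449^(1/0.72) ≈ 6.9651
y* = (k*)^α = 6.9651^0.28 ≈ 1.7219
c* = (1 − s)·y* = (1 − 0.36) × 1.7219 ≈ 1.1020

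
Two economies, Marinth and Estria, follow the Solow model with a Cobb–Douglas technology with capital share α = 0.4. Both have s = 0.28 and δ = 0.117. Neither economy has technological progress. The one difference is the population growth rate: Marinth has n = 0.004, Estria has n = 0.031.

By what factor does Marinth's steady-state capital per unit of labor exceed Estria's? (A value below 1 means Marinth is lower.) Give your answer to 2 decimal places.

ratio ≈ 1.40

Steady-state k* = [s/(n + δ)]^(1/(1−α)), so the ratio is [ (s_M/(n + δ)_M) / (s_E/(n + δ)_E) ]^1.6667.
s_M/(n + δ)_M = 0.28/0.121 = 2.3140; s_E/(n + δ)_E = 0.28/0.148 = 1.8919.
Ratio = (2.3140/1.8919)^1.6667 = 1.2231^1.6667 ≈ 1.3989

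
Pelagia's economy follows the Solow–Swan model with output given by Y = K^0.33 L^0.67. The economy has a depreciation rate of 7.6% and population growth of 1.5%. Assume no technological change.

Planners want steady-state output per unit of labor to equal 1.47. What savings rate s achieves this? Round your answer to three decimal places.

Steady state requires s·f(k) = (n + δ)·k, i.e. s·k^α = (n + δ)·k.
Since y* = [s/(n + δ)]^(α/(1−α)), we have s/(n + δ) = (y*)^((1−α)/α) = 1.47^2.0303 = 2.1863.
Therefore s = 2.1863 × (n + δ) = 2.1863 × 0.091 = 0.1990.

s ≈ 0.199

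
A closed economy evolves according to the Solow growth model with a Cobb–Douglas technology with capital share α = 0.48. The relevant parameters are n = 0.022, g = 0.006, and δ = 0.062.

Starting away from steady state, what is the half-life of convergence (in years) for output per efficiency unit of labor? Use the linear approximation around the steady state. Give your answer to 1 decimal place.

Near the steady state the convergence rate is λ = (1 − α)(n + g + δ).
λ = (1 − 0.48) × 0.090 = 0.52 × 0.090 = 0.0468
Half-life = ln 2 / λ = 0.6931 / 0.0468 ≈ 14.81 years

half-life ≈ 14.8 years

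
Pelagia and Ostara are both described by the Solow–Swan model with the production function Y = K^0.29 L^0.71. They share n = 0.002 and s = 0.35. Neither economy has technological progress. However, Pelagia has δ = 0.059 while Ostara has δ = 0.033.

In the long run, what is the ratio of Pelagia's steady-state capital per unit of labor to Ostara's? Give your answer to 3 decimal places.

ratio ≈ 0.457

Steady-state k* = [s/(n + δ)]^(1/(1−α)), so the ratio is [ (s_P/(n + δ)_P) / (s_O/(n + δ)_O) ]^1.4085.
s_P/(n + δ)_P = 0.35/0.061 = 5.7377; s_O/(n + δ)_O = 0.35/0.035 = 10.0000.
Ratio = (5.7377/10.0000)^1.4085 = 0.5738^1.4085 ≈ 0.4573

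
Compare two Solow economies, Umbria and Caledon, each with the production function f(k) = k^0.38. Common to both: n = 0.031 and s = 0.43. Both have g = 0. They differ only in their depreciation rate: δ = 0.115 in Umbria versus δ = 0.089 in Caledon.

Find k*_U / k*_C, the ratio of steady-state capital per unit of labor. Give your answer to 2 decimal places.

ratio ≈ 0.73

Steady-state k* = [s/(n + δ)]^(1/(1−α)), so the ratio is [ (s_U/(n + δ)_U) / (s_C/(n + δ)_C) ]^1.6129.
s_U/(n + δ)_U = 0.43/0.146 = 2.9452; s_C/(n + δ)_C = 0.43/0.120 = 3.5833.
Ratio = (2.9452/3.5833)^1.6129 = 0.8219^1.6129 ≈ 0.7288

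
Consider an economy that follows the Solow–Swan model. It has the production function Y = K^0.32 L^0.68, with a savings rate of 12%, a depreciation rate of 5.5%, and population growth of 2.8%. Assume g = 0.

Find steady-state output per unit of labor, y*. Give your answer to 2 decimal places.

y* = 1.19

In steady state, investment equals break-even investment: s·k^α = (n + δ)·k.
Rearranging, k^(1−α) = s / (n + δ).
k^0.68 = 0.12 / (0.028 + 0.055) = 0.12 / 0.083 = 1.4458
k* = 1.4458^(1/0.68) ≈ 1.7197
y* = (k*)^α = 1.7197^0.32 ≈ 1.1894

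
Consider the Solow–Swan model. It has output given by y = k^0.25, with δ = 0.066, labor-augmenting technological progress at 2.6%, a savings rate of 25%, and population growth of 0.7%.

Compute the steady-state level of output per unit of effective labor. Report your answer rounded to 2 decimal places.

In steady state, investment equals break-even investment: s·k^α = (n + g + δ)·k.
Dividing both sides by k: k^(1−α) = s / (n + g + δ).
k^0.75 = 0.25 / (0.007 + 0.026 + 0.066) = 0.25 / 0.099 = 2.5253
k* = 2.5253^(1/0.75) ≈ 3.4389
y* = (k*)^α = 3.4389^0.25 ≈ 1.3618

y* = 1.36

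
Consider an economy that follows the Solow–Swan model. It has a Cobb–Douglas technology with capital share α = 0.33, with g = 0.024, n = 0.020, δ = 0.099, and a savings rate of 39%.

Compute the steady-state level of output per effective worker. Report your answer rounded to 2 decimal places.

Steady state requires s·f(k) = (n + g + δ)·k, i.e. s·k^α = (n + g + δ)·k.
Dividing both sides by k: k^(1−α) = s / (n + g + δ).
k^0.67 = 0.39 / (0.020 + 0.024 + 0.099) = 0.39 / 0.143 = 2.7273
k* = 2.7273^(1/0.67) ≈ 4.4704
y* = (k*)^α = 4.4704^0.33 ≈ 1.6391

y* ≈ 1.64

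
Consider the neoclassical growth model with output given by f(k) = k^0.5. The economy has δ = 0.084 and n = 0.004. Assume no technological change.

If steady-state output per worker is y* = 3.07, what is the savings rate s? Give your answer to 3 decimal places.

At the steady state, Δk = 0, so s·k^α = (n + δ)·k.
Since y* = [s/(n + δ)]^(α/(1−α)), we have s/(n + δ) = (y*)^((1−α)/α) = 3.07^1 = 3.0700.
Therefore s = 3.0700 × (n + δ) = 3.0700 × 0.088 = 0.2702.

s ≈ 0.270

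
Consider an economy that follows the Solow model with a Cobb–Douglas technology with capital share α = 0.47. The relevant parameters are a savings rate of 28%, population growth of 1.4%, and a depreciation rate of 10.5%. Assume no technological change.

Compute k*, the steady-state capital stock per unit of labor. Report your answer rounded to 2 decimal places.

Steady state requires s·f(k) = (n + δ)·k, i.e. s·k^α = (n + δ)·k.
Rearranging, k^(1−α) = s / (n + δ).
k^0.53 = 0.28 / (0.014 + 0.105) = 0.28 / 0.119 = 2.3529
k* = 2.3529^(1/0.53) ≈ 5.0250

k* = 5.03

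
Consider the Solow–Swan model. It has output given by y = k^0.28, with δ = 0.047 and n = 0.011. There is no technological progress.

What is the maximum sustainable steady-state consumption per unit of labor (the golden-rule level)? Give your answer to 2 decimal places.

c_gold ≈ 1.33

At the golden rule, f'(k) = n + δ, so α·k^(α−1) = n + δ and k_gold = (α/(n + δ))^(1/(1−α)).
k_gold = (0.28/0.058)^(1/0.72) = 4.8276^1.3889 ≈ 8.9050
c_gold = f(k_gold) − (n + δ)·k_gold = 1.8446 − 0.058×8.9050 ≈ 1.3281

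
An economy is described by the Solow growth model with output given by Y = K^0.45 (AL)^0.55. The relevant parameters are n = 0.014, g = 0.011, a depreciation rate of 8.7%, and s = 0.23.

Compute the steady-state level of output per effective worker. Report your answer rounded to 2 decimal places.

At the steady state, Δk = 0, so s·k^α = (n + g + δ)·k.
Rearranging, k^(1−α) = s / (n + g + δ).
k^0.55 = 0.23 / (0.014 + 0.011 + 0.087) = 0.23 / 0.112 = 2.0536
k* = 2.0536^(1/0.55) ≈ 3.7001
y* = (k*)^α = 3.7001^0.45 ≈ 1.8018

y* ≈ 1.80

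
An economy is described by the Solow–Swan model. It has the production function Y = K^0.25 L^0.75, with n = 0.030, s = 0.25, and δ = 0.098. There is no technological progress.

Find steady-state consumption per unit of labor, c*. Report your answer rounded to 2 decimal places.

Steady state requires s·f(k) = (n + δ)·k, i.e. s·k^α = (n + δ)·k.
Dividing both sides by k: k^(1−α) = s / (n + δ).
k^0.75 = 0.25 / (0.030 + 0.098) = 0.25 / 0.128 = 1.9531
k* = 1.9531^(1/0.75) ≈ 2.4414
y* = (k*)^α = 2.4414^0.25 ≈ 1.2500
c* = (1 − s)·y* = (1 − 0.25) × 1.2500 ≈ 0.9375

c* = 0.94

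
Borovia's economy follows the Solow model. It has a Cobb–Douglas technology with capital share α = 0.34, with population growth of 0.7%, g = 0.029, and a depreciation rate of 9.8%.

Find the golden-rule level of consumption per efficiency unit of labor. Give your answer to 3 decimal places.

At the golden rule, f'(k) = n + g + δ, so α·k^(α−1) = n + g + δ and k_gold = (α/(n + g + δ))^(1/(1−α)).
k_gold = (0.34/0.134)^(1/0.66) = 2.5373^1.5152 ≈ 4.0992
c_gold = f(k_gold) − (n + g + δ)·k_gold = 1.6155 − 0.134×4.0992 ≈ 1.0662

c_gold ≈ 1.066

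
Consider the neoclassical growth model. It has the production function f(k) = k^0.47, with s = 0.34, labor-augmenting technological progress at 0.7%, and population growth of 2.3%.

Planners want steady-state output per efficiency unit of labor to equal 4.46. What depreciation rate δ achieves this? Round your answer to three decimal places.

δ ≈ 0.033

In steady state, investment equals break-even investment: s·k^α = (n + g + δ)·k.
Since y* = [s/(n + g + δ)]^(α/(1−α)), we have s/(n + g + δ) = (y*)^((1−α)/α) = 4.46^1.1277 = 5.3983.
Therefore n + g + δ = s / 5.3983 = 0.34 / 5.3983 = 0.0630, so δ = 0.0630 − 0.030 = 0.0330.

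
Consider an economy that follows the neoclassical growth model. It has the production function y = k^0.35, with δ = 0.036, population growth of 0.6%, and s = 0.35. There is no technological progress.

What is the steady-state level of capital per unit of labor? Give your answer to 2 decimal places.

k* = 26.10

In steady state, investment equals break-even investment: s·k^α = (n + δ)·k.
Dividing both sides by k: k^(1−α) = s / (n + δ).
k^0.65 = 0.35 / (0.006 + 0.036) = 0.35 / 0.042 = 8.3333
k* = 8.3333^(1/0.65) ≈ 26.1001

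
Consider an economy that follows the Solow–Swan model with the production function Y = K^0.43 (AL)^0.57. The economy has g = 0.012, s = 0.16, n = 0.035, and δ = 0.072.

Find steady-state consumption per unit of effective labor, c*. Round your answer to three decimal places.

c* = 1.050

Steady state requires s·f(k) = (n + g + δ)·k, i.e. s·k^α = (n + g + δ)·k.
Rearranging, k^(1−α) = s / (n + g + δ).
k^0.57 = 0.16 / (0.035 + 0.012 + 0.072) = 0.16 / 0.119 = 1.3445
k* = 1.3445^(1/0.57) ≈ 1.6809
y* = (k*)^α = 1.6809^0.43 ≈ 1.2502
c* = (1 − s)·y* = (1 − 0.16) × 1.2502 ≈ 1.0502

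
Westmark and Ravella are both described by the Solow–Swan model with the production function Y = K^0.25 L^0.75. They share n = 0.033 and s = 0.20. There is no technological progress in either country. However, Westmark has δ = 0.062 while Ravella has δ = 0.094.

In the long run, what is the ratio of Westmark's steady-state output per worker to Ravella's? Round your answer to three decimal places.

ratio ≈ 1.102

Steady-state y* = [s/(n + δ)]^(α/(1−α)), so the ratio is [ (s_W/(n + δ)_W) / (s_R/(n + δ)_R) ]^0.3333.
s_W/(n + δ)_W = 0.20/0.095 = 2.1053; s_R/(n + δ)_R = 0.20/0.127 = 1.5748.
Ratio = (2.1053/1.5748)^0.3333 = 1.3369^0.3333 ≈ 1.1016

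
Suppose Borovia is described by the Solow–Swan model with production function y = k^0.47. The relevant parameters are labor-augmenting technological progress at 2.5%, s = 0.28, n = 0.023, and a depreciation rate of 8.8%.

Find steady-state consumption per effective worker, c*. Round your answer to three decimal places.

In steady state, investment equals break-even investment: s·k^α = (n + g + δ)·k.
Rearranging, k^(1−α) = s / (n + g + δ).
k^0.53 = 0.28 / (0.023 + 0.025 + 0.088) = 0.28 / 0.136 = 2.0588
k* = 2.0588^(1/0.53) ≈ 3.9059
y* = (k*)^α = 3.9059^0.47 ≈ 1.8972
c* = (1 − s)·y* = (1 − 0.28) × 1.8972 ≈ 1.3660

c* ≈ 1.366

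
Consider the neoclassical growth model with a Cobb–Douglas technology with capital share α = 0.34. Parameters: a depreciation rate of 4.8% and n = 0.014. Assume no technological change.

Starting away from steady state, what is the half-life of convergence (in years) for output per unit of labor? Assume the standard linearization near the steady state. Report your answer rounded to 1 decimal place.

half-life ≈ 16.9 years

Near the steady state the convergence rate is λ = (1 − α)(n + δ).
λ = (1 − 0.34) × 0.062 = 0.66 × 0.062 = 0.04092
Half-life = ln 2 / λ = 0.6931 / 0.04092 ≈ 16.94 years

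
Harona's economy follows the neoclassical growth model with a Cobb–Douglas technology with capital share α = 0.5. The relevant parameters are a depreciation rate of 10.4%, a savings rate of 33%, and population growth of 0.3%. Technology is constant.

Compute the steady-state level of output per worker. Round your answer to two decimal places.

y* = 3.08

In steady state, investment equals break-even investment: s·k^α = (n + δ)·k.
Rearranging, k^(1−α) = s / (n + δ).
k^0.5 = 0.33 / (0.003 + 0.104) = 0.33 / 0.107 = 3.0841
k* = 3.0841^(1/0.5) ≈ 9.5117
y* = (k*)^α = 9.5117^0.5 ≈ 3.0841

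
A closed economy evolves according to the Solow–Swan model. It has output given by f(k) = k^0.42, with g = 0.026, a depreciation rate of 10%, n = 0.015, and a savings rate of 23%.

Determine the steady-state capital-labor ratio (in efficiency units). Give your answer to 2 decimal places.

k* = 2.32

At the steady state, Δk = 0, so s·k^α = (n + g + δ)·k.
Rearranging, k^(1−α) = s / (n + g + δ).
k^0.58 = 0.23 / (0.015 + 0.026 + 0.100) = 0.23 / 0.141 = 1.6312
k* = 1.6312^(1/0.58) ≈ 2.3248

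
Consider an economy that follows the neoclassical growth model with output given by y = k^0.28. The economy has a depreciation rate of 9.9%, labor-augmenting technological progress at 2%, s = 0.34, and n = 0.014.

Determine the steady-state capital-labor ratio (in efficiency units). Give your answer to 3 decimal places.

k* ≈ 3.683

In steady state, investment equals break-even investment: s·k^α = (n + g + δ)·k.
Rearranging, k^(1−α) = s / (n + g + δ).
k^0.72 = 0.34 / (0.014 + 0.020 + 0.099) = 0.34 / 0.133 = 2.5564
k* = 2.5564^(1/0.72) ≈ 3.6826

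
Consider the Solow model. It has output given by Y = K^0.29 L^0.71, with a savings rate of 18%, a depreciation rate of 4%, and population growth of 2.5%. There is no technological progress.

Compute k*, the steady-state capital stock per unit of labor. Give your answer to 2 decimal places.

In steady state, investment equals break-even investment: s·k^α = (n + δ)·k.
Rearranging, k^(1−α) = s / (n + δ).
k^0.71 = 0.18 / (0.025 + 0.040) = 0.18 / 0.065 = 2.7692
k* = 2.7692^(1/0.71) ≈ 4.1979

k* ≈ 4.20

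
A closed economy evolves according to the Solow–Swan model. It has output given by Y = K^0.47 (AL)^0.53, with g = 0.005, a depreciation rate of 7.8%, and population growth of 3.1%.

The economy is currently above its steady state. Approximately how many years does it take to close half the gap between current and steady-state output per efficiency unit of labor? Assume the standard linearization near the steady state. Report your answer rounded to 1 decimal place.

about 11.5 years

Near the steady state the convergence rate is λ = (1 − α)(n + g + δ).
λ = (1 − 0.47) × 0.114 = 0.53 × 0.114 = 0.06042
Half-life = ln 2 / λ = 0.6931 / 0.06042 ≈ 11.47 years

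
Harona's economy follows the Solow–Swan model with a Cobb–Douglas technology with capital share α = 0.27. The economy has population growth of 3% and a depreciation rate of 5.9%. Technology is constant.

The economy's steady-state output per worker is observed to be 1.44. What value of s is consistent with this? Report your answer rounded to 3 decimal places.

In steady state, investment equals break-even investment: s·k^α = (n + δ)·k.
Since y* = [s/(n + δ)]^(α/(1−α)), we have s/(n + δ) = (y*)^((1−α)/α) = 1.44^2.7037 = 2.6802.
Therefore s = 2.6802 × (n + δ) = 2.6802 × 0.089 = 0.2385.

s ≈ 0.239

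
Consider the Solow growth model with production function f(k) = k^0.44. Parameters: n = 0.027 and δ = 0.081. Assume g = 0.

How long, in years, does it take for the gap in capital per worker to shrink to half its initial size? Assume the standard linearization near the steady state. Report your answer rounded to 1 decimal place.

t_½ ≈ 11.5 years

Near the steady state the convergence rate is λ = (1 − α)(n + δ).
λ = (1 − 0.44) × 0.108 = 0.56 × 0.108 = 0.06048
Half-life = ln 2 / λ = 0.6931 / 0.06048 ≈ 11.46 years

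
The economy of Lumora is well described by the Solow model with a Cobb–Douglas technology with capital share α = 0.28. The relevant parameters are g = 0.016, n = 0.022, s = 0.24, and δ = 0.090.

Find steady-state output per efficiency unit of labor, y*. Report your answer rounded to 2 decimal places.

At the steady state, Δk = 0, so s·k^α = (n + g + δ)·k.
Dividing both sides by k: k^(1−α) = s / (n + g + δ).
k^0.72 = 0.24 / (0.022 + 0.016 + 0.090) = 0.24 / 0.128 = 1.8750
k* = 1.8750^(1/0.72) ≈ 2.3942
y* = (k*)^α = 2.3942^0.28 ≈ 1.2769

y* ≈ 1.28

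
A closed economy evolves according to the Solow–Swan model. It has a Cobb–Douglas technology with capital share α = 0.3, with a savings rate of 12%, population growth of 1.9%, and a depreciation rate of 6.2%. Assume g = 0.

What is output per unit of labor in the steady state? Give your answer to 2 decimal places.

Steady state requires s·f(k) = (n + δ)·k, i.e. s·k^α = (n + δ)·k.
Dividing both sides by k: k^(1−α) = s / (n + δ).
k^0.7 = 0.12 / (0.019 + 0.062) = 0.12 / 0.081 = 1.4815
k* = 1.4815^(1/0.7) ≈ 1.7533
y* = (k*)^α = 1.7533^0.3 ≈ 1.1835

y* ≈ 1.18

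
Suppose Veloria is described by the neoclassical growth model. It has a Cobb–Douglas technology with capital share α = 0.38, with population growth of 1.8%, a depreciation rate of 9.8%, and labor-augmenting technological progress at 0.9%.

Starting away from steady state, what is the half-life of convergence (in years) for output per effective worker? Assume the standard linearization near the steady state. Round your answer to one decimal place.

Near the steady state the convergence rate is λ = (1 − α)(n + g + δ).
λ = (1 − 0.38) × 0.125 = 0.62 × 0.125 = 0.0775
Half-life = ln 2 / λ = 0.6931 / 0.0775 ≈ 8.94 years

half-life ≈ 8.9 years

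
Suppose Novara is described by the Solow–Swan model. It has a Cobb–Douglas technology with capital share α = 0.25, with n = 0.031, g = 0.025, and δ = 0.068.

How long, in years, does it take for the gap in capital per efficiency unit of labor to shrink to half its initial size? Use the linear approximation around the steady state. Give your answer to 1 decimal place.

half-life ≈ 7.5 years

Near the steady state the convergence rate is λ = (1 − α)(n + g + δ).
λ = (1 − 0.25) × 0.124 = 0.75 × 0.124 = 0.0930
Half-life = ln 2 / λ = 0.6931 / 0.0930 ≈ 7.45 years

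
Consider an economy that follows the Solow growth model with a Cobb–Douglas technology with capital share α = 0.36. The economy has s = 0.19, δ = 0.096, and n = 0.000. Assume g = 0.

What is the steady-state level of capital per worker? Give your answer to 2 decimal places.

k* ≈ 2.91

In steady state, investment equals break-even investment: s·k^α = (n + δ)·k.
Rearranging, k^(1−α) = s / (n + δ).
k^0.64 = 0.19 / (0.000 + 0.096) = 0.19 / 0.096 = 1.9792
k* = 1.9792^(1/0.64) ≈ 2.9058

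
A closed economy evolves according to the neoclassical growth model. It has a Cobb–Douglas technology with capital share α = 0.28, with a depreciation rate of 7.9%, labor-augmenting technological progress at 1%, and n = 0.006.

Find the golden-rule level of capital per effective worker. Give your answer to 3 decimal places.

The golden rule sets f'(k) = n + g + δ, i.e. α·k^(α−1) = n + g + δ.
So k^(1−α) = α / (n + g + δ) = 0.28 / 0.095 = 2.9474.
k_gold = 2.9474^(1/0.72) ≈ 4.4874

k_gold ≈ 4.487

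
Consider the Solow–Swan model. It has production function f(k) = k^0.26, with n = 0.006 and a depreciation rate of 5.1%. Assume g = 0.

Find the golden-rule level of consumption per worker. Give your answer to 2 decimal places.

At the golden rule, f'(k) = n + δ, so α·k^(α−1) = n + δ and k_gold = (α/(n + δ))^(1/(1−α)).
k_gold = (0.26/0.057)^(1/0.74) = 4.5614^1.3514 ≈ 7.7751
c_gold = f(k_gold) − (n + δ)·k_gold = 1.7044 − 0.057×7.7751 ≈ 1.2612

c_gold ≈ 1.26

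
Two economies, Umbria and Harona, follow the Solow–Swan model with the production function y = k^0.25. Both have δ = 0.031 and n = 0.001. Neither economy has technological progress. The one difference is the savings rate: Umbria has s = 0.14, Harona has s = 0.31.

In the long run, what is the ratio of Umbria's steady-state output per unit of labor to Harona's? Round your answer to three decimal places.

y*_U / y*_H ≈ 0.767

Steady-state y* = [s/(n + δ)]^(α/(1−α)), so the ratio is [ (s_U/(n + δ)_U) / (s_H/(n + δ)_H) ]^0.3333.
s_U/(n + δ)_U = 0.14/0.032 = 4.3750; s_H/(n + δ)_H = 0.31/0.032 = 9.6875.
Ratio = (4.3750/9.6875)^0.3333 = 0.4516^0.3333 ≈ 0.7672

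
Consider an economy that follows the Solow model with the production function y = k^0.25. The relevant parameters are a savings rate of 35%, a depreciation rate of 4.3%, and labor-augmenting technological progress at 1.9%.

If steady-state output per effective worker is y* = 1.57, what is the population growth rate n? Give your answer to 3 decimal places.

In steady state, investment equals break-even investment: s·k^α = (n + g + δ)·k.
Since y* = [s/(n + g + δ)]^(α/(1−α)), we have s/(n + g + δ) = (y*)^((1−α)/α) = 1.57^3 = 3.8699.
Therefore n + g + δ = s / 3.8699 = 0.35 / 3.8699 = 0.0904, so n = 0.0904 − 0.062 = 0.0284.

n ≈ 0.028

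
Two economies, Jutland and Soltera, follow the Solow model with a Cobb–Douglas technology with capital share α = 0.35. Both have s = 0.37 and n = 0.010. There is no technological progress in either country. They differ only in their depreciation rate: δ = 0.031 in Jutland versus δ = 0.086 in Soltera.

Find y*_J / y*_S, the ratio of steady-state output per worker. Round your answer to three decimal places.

Steady-state y* = [s/(n + δ)]^(α/(1−α)), so the ratio is [ (s_J/(n + δ)_J) / (s_S/(n + δ)_S) ]^0.5385.
s_J/(n + δ)_J = 0.37/0.041 = 9.0244; s_S/(n + δ)_S = 0.37/0.096 = 3.8542.
Ratio = (9.0244/3.8542)^0.5385 = 2.3414^0.5385 ≈ 1.5811

ratio ≈ 1.581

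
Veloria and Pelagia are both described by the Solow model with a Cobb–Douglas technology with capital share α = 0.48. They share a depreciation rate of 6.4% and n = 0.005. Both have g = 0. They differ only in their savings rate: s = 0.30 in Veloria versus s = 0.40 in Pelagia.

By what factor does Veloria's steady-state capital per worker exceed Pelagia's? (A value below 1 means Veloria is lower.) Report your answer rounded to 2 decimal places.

ratio ≈ 0.58

Steady-state k* = [s/(n + δ)]^(1/(1−α)), so the ratio is [ (s_V/(n + δ)_V) / (s_P/(n + δ)_P) ]^1.9231.
s_V/(n + δ)_V = 0.30/0.069 = 4.3478; s_P/(n + δ)_P = 0.40/0.069 = 5.7971.
Ratio = (4.3478/5.7971)^1.9231 = 0.7500^1.9231 ≈ 0.5751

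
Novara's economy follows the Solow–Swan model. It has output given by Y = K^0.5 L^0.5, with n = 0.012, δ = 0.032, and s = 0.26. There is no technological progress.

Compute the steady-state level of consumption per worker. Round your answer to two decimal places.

Steady state requires s·f(k) = (n + δ)·k, i.e. s·k^α = (n + δ)·k.
Rearranging, k^(1−α) = s / (n + δ).
k^0.5 = 0.26 / (0.012 + 0.032) = 0.26 / 0.044 = 5.9091
k* = 5.9091^(1/0.5) ≈ 34.9175
y* = (k*)^α = 34.9175^0.5 ≈ 5.9091
c* = (1 − s)·y* = (1 − 0.26) × 5.9091 ≈ 4.3727

c* = 4.37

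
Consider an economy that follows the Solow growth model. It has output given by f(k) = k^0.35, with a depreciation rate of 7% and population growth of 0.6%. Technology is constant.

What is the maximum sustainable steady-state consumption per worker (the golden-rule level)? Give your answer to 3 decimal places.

At the golden rule, f'(k) = n + δ, so α·k^(α−1) = n + δ and k_gold = (α/(n + δ))^(1/(1−α)).
k_gold = (0.35/0.076)^(1/0.65) = 4.6053^1.5385 ≈ 10.4815
c_gold = f(k_gold) − (n + δ)·k_gold = 2.2759 − 0.076×10.4815 ≈ 1.4793

c_gold ≈ 1.479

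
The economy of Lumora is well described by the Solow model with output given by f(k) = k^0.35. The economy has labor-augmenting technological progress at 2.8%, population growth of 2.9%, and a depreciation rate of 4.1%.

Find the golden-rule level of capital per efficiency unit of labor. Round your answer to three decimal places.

k_gold ≈ 7.088

The golden rule sets f'(k) = n + g + δ, i.e. α·k^(α−1) = n + g + δ.
So k^(1−α) = α / (n + g + δ) = 0.35 / 0.098 = 3.5714.
k_gold = 3.5714^(1/0.65) ≈ 7.0880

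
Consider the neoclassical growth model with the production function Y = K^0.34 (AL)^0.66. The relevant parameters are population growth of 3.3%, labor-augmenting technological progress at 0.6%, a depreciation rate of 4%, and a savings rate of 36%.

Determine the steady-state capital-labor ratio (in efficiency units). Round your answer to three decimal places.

k* ≈ 9.954

In steady state, investment equals break-even investment: s·k^α = (n + g + δ)·k.
Dividing both sides by k: k^(1−α) = s / (n + g + δ).
k^0.66 = 0.36 / (0.033 + 0.006 + 0.040) = 0.36 / 0.079 = 4.5570
k* = 4.5570^(1/0.66) ≈ 9.9540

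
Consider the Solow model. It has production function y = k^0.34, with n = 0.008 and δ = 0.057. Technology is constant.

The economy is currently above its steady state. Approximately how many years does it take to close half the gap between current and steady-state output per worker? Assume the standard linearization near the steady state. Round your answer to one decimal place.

half-life ≈ 16.2 years

Near the steady state the convergence rate is λ = (1 − α)(n + δ).
λ = (1 − 0.34) × 0.065 = 0.66 × 0.065 = 0.0429
Half-life = ln 2 / λ = 0.6931 / 0.0429 ≈ 16.16 years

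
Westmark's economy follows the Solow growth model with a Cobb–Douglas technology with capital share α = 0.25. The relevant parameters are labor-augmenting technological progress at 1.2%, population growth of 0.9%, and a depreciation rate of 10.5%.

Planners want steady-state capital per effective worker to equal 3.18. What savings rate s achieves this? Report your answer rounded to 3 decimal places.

At the steady state, Δk = 0, so s·k^α = (n + g + δ)·k.
So s / (n + g + δ) = (k*)^(1−α) = 3.18^0.75 = 2.3813.
Therefore s = 2.3813 × (n + g + δ) = 2.3813 × 0.126 = 0.3000.

s ≈ 0.300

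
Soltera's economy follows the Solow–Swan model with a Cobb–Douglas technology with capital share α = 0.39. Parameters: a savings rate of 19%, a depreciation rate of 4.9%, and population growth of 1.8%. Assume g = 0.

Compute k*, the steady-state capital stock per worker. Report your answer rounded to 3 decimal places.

At the steady state, Δk = 0, so s·k^α = (n + δ)·k.
Dividing both sides by k: k^(1−α) = s / (n + δ).
k^0.61 = 0.19 / (0.018 + 0.049) = 0.19 / 0.067 = 2.8358
k* = 2.8358^(1/0.61) ≈ 5.5219

k* ≈ 5.522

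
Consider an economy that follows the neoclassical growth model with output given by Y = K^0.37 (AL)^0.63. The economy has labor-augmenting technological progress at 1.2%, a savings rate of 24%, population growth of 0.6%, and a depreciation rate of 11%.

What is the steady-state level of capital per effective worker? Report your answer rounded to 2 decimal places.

k* ≈ 2.71

In steady state, investment equals break-even investment: s·k^α = (n + g + δ)·k.
Rearranging, k^(1−α) = s / (n + g + δ).
k^0.63 = 0.24 / (0.006 + 0.012 + 0.110) = 0.24 / 0.128 = 1.8750
k* = 1.8750^(1/0.63) ≈ 2.7123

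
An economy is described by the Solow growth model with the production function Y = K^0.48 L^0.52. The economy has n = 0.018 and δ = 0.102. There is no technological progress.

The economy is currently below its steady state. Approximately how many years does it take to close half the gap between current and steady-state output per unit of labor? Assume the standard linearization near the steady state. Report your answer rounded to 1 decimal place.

about 11.1 years

Near the steady state the convergence rate is λ = (1 − α)(n + δ).
λ = (1 − 0.48) × 0.120 = 0.52 × 0.120 = 0.0624
Half-life = ln 2 / λ = 0.6931 / 0.0624 ≈ 11.11 years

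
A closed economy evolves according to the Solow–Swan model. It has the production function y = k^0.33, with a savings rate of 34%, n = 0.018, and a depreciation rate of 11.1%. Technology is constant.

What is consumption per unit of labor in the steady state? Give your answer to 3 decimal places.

At the steady state, Δk = 0, so s·k^α = (n + δ)·k.
Dividing both sides by k: k^(1−α) = s / (n + δ).
k^0.67 = 0.34 / (0.018 + 0.111) = 0.34 / 0.129 = 2.6357
k* = 2.6357^(1/0.67) ≈ 4.2482
y* = (k*)^α = 4.2482^0.33 ≈ 1.6118
c* = (1 − s)·y* = (1 − 0.34) × 1.6118 ≈ 1.0638

c* = 1.064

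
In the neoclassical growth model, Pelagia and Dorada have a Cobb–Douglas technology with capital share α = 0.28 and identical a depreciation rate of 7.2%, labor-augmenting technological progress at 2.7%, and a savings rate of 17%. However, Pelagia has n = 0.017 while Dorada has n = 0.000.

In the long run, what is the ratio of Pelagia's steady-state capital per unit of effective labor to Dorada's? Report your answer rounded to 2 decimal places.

k*_P / k*_D ≈ 0.80

Steady-state k* = [s/(n + g + δ)]^(1/(1−α)), so the ratio is [ (s_P/(n + g + δ)_P) / (s_D/(n + g + δ)_D) ]^1.3889.
s_P/(n + g + δ)_P = 0.17/0.116 = 1.4655; s_D/(n + g + δ)_D = 0.17/0.099 = 1.7172.
Ratio = (1.4655/1.7172)^1.3889 = 0.8534^1.3889 ≈ 0.8024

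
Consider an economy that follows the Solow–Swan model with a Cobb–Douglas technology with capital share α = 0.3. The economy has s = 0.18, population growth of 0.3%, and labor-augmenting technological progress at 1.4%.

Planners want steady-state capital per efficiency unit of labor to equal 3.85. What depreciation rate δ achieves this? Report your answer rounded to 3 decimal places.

Steady state requires s·f(k) = (n + g + δ)·k, i.e. s·k^α = (n + g + δ)·k.
So s / (n + g + δ) = (k*)^(1−α) = 3.85^0.7 = 2.5693.
Therefore n + g + δ = s / 2.5693 = 0.18 / 2.5693 = 0.0701, so δ = 0.0701 − 0.017 = 0.0531.

δ ≈ 0.053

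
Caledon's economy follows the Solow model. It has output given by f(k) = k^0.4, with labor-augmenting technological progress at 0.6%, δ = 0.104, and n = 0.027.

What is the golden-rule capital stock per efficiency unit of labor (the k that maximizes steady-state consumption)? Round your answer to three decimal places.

The golden rule sets f'(k) = n + g + δ, i.e. α·k^(α−1) = n + g + δ.
So k^(1−α) = α / (n + g + δ) = 0.4 / 0.137 = 2.9197.
k_gold = 2.9197^(1/0.6) ≈ 5.9644

k_gold ≈ 5.964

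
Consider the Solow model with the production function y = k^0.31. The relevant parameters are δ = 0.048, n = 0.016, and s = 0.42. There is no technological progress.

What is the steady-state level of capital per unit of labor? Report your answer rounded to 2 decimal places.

In steady state, investment equals break-even investment: s·k^α = (n + δ)·k.
Rearranging, k^(1−α) = s / (n + δ).
k^0.69 = 0.42 / (0.016 + 0.048) = 0.42 / 0.064 = 6.5625
k* = 6.5625^(1/0.69) ≈ 15.2812

k* ≈ 15.28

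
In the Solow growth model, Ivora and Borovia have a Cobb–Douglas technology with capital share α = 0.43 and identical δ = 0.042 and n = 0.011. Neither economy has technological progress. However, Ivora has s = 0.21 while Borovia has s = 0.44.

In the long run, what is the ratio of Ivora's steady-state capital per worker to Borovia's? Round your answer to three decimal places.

k*_I / k*_B ≈ 0.273

Steady-state k* = [s/(n + δ)]^(1/(1−α)), so the ratio is [ (s_I/(n + δ)_I) / (s_B/(n + δ)_B) ]^1.7544.
s_I/(n + δ)_I = 0.21/0.053 = 3.9623; s_B/(n + δ)_B = 0.44/0.053 = 8.3019.
Ratio = (3.9623/8.3019)^1.7544 = 0.4773^1.7544 ≈ 0.2732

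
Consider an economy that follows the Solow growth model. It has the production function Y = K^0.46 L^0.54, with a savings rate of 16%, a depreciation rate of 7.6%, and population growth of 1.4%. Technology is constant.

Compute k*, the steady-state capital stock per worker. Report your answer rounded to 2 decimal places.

Steady state requires s·f(k) = (n + δ)·k, i.e. s·k^α = (n + δ)·k.
Dividing both sides by k: k^(1−α) = s / (n + δ).
k^0.54 = 0.16 / (0.014 + 0.076) = 0.16 / 0.090 = 1.7778
k* = 1.7778^(1/0.54) ≈ 2.9023

k* ≈ 2.90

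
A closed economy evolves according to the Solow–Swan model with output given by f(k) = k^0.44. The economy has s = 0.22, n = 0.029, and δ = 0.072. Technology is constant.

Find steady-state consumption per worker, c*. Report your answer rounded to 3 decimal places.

c* = 1.438

Steady state requires s·f(k) = (n + δ)·k, i.e. s·k^α = (n + δ)·k.
Dividing both sides by k: k^(1−α) = s / (n + δ).
k^0.56 = 0.22 / (0.029 + 0.072) = 0.22 / 0.101 = 2.1782
k* = 2.1782^(1/0.56) ≈ 4.0156
y* = (k*)^α = 4.0156^0.44 ≈ 1.8435
c* = (1 − s)·y* = (1 − 0.22) × 1.8435 ≈ 1.4379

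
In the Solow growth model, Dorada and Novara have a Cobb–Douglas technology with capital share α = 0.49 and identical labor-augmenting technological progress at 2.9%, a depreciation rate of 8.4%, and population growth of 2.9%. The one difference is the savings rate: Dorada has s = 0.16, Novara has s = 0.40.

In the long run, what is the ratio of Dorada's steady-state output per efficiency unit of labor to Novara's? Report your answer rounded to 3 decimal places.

Steady-state y* = [s/(n + g + δ)]^(α/(1−α)), so the ratio is [ (s_D/(n + g + δ)_D) / (s_N/(n + g + δ)_N) ]^0.9608.
s_D/(n + g + δ)_D = 0.16/0.142 = 1.1268; s_N/(n + g + δ)_N = 0.40/0.142 = 2.8169.
Ratio = (1.1268/2.8169)^0.9608 = 0.4000^0.9608 ≈ 0.4146

ratio ≈ 0.415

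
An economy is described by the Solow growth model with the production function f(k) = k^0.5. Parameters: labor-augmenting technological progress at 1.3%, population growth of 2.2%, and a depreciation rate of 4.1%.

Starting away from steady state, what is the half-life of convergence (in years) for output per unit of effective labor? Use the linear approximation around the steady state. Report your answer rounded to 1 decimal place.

about 18.2 years

Near the steady state the convergence rate is λ = (1 − α)(n + g + δ).
λ = (1 − 0.5) × 0.076 = 0.5 × 0.076 = 0.0380
Half-life = ln 2 / λ = 0.6931 / 0.0380 ≈ 18.24 years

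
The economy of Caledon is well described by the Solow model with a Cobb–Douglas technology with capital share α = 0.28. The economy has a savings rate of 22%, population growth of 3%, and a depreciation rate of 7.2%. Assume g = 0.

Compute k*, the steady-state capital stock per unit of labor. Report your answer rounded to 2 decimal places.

In steady state, investment equals break-even investment: s·k^α = (n + δ)·k.
Dividing both sides by k: k^(1−α) = s / (n + δ).
k^0.72 = 0.22 / (0.030 + 0.072) = 0.22 / 0.102 = 2.1569
k* = 2.1569^(1/0.72) ≈ 2.9084

k* ≈ 2.91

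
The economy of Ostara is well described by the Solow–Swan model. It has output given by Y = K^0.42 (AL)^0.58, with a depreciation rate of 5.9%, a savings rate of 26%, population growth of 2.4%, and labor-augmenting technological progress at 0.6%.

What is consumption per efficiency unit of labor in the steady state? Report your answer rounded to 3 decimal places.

c* = 1.608

Steady state requires s·f(k) = (n + g + δ)·k, i.e. s·k^α = (n + g + δ)·k.
Rearranging, k^(1−α) = s / (n + g + δ).
k^0.58 = 0.26 / (0.024 + 0.006 + 0.059) = 0.26 / 0.089 = 2.9213
k* = 2.9213^(1/0.58) ≈ 6.3492
y* = (k*)^α = 6.3492^0.42 ≈ 2.1734
c* = (1 − s)·y* = (1 − 0.26) × 2.1734 ≈ 1.6083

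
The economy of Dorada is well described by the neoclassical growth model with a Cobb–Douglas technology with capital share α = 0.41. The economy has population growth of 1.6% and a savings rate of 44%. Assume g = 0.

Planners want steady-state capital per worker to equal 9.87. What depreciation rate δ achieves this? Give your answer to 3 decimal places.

δ ≈ 0.098

In steady state, investment equals break-even investment: s·k^α = (n + δ)·k.
So s / (n + δ) = (k*)^(1−α) = 9.87^0.59 = 3.8605.
Therefore n + δ = s / 3.8605 = 0.44 / 3.8605 = 0.1140, so δ = 0.1140 − 0.016 = 0.0980.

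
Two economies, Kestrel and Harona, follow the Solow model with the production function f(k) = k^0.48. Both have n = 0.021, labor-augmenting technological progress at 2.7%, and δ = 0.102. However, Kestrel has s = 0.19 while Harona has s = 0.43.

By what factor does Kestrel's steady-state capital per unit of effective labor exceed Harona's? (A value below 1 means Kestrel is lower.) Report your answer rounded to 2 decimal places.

Steady-state k* = [s/(n + g + δ)]^(1/(1−α)), so the ratio is [ (s_K/(n + g + δ)_K) / (s_H/(n + g + δ)_H) ]^1.9231.
s_K/(n + g + δ)_K = 0.19/0.150 = 1.2667; s_H/(n + g + δ)_H = 0.43/0.150 = 2.8667.
Ratio = (1.2667/2.8667)^1.9231 = 0.4419^1.9231 ≈ 0.2079

k*_K / k*_H ≈ 0.21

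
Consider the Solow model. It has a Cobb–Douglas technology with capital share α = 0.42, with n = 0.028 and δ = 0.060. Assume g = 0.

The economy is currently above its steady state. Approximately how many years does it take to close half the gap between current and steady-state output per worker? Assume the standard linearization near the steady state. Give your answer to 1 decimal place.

Near the steady state the convergence rate is λ = (1 − α)(n + δ).
λ = (1 − 0.42) × 0.088 = 0.58 × 0.088 = 0.05104
Half-life = ln 2 / λ = 0.6931 / 0.05104 ≈ 13.58 years

half-life ≈ 13.6 years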